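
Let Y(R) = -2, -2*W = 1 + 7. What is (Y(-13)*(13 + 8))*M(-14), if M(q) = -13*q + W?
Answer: -7476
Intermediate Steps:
W = -4 (W = -(1 + 7)/2 = -1/2*8 = -4)
M(q) = -4 - 13*q (M(q) = -13*q - 4 = -4 - 13*q)
(Y(-13)*(13 + 8))*M(-14) = (-2*(13 + 8))*(-4 - 13*(-14)) = (-2*21)*(-4 + 182) = -42*178 = -7476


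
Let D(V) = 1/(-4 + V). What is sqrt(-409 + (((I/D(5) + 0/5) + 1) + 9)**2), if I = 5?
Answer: 2*I*sqrt(46) ≈ 13.565*I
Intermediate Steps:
sqrt(-409 + (((I/D(5) + 0/5) + 1) + 9)**2) = sqrt(-409 + (((5/(1/(-4 + 5)) + 0/5) + 1) + 9)**2) = sqrt(-409 + (((5/(1/1) + 0*(1/5)) + 1) + 9)**2) = sqrt(-409 + (((5/1 + 0) + 1) + 9)**2) = sqrt(-409 + (((5*1 + 0) + 1) + 9)**2) = sqrt(-409 + (((5 + 0) + 1) + 9)**2) = sqrt(-409 + ((5 + 1) + 9)**2) = sqrt(-409 + (6 + 9)**2) = sqrt(-409 + 15**2) = sqrt(-409 + 225) = sqrt(-184) = 2*I*sqrt(46)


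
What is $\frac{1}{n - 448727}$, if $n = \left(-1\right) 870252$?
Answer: $- \frac{1}{1318979} \approx -7.5816 \cdot 10^{-7}$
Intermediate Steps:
$n = -870252$
$\frac{1}{n - 448727} = \frac{1}{-870252 - 448727} = \frac{1}{-1318979} = - \frac{1}{1318979}$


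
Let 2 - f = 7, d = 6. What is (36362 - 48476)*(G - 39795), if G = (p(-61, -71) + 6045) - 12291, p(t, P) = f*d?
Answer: 558104094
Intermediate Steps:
f = -5 (f = 2 - 1*7 = 2 - 7 = -5)
p(t, P) = -30 (p(t, P) = -5*6 = -30)
G = -6276 (G = (-30 + 6045) - 12291 = 6015 - 12291 = -6276)
(36362 - 48476)*(G - 39795) = (36362 - 48476)*(-6276 - 39795) = -12114*(-46071) = 558104094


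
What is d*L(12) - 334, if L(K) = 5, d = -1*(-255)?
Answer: 941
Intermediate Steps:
d = 255
d*L(12) - 334 = 255*5 - 334 = 1275 - 334 = 941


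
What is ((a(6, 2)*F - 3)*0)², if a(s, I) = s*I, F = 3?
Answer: 0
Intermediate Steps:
a(s, I) = I*s
((a(6, 2)*F - 3)*0)² = (((2*6)*3 - 3)*0)² = ((12*3 - 3)*0)² = ((36 - 3)*0)² = (33*0)² = 0² = 0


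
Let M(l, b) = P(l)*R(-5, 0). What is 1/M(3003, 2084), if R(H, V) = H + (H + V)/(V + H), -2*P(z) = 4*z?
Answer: 1/24024 ≈ 4.1625e-5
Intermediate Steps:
P(z) = -2*z
R(H, V) = 1 + H (R(H, V) = H + (H + V)/(H + V) = H + 1 = 1 + H)
M(l, b) = 8*l (M(l, b) = (-2*l)*(1 - 5) = -2*l*(-4) = 8*l)
1/M(3003, 2084) = 1/(8*3003) = 1/24024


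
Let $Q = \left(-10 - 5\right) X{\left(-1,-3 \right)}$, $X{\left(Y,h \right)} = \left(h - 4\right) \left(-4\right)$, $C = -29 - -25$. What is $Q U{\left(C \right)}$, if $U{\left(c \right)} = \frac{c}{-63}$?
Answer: $- \frac{80}{3} \approx -26.667$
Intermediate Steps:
$C = -4$ ($C = -29 + 25 = -4$)
$X{\left(Y,h \right)} = 16 - 4 h$ ($X{\left(Y,h \right)} = \left(-4 + h\right) \left(-4\right) = 16 - 4 h$)
$U{\left(c \right)} = - \frac{c}{63}$ ($U{\left(c \right)} = c \left(- \frac{1}{63}\right) = - \frac{c}{63}$)
$Q = -420$ ($Q = \left(-10 - 5\right) \left(16 - -12\right) = \left(-10 + \left(-5 + 0\right)\right) \left(16 + 12\right) = \left(-10 - 5\right) 28 = \left(-15\right) 28 = -420$)
$Q U{\left(C \right)} = - 420 \left(\left(- \frac{1}{63}\right) \left(-4\right)\right) = \left(-420\right) \frac{4}{63} = - \frac{80}{3}$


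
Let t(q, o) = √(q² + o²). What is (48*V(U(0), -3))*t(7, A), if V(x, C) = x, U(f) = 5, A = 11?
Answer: 240*√170 ≈ 3129.2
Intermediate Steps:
t(q, o) = √(o² + q²)
(48*V(U(0), -3))*t(7, A) = (48*5)*√(11² + 7²) = 240*√(121 + 49) = 240*√170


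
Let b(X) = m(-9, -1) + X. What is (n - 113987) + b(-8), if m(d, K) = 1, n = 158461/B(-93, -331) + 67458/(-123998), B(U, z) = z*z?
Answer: -774317772970796/6792672439 ≈ -1.1399e+5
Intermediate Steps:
B(U, z) = z²
n = 6129040570/6792672439 (n = 158461/((-331)²) + 67458/(-123998) = 158461/109561 + 67458*(-1/123998) = 158461*(1/109561) - 33729/61999 = 158461/109561 - 33729/61999 = 6129040570/6792672439 ≈ 0.90230)
b(X) = 1 + X
(n - 113987) + b(-8) = (6129040570/6792672439 - 113987) + (1 - 8) = -774270224263723/6792672439 - 7 = -774317772970796/6792672439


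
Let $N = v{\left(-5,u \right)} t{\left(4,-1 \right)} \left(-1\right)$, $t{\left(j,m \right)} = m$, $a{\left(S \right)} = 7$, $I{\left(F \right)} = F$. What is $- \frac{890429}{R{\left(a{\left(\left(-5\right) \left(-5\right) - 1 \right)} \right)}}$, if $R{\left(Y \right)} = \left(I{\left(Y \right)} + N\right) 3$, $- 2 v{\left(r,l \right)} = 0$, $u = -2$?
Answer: $- \frac{890429}{21} \approx -42401.0$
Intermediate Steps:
$v{\left(r,l \right)} = 0$ ($v{\left(r,l \right)} = \left(- \frac{1}{2}\right) 0 = 0$)
$N = 0$ ($N = 0 \left(-1\right) \left(-1\right) = 0 \left(-1\right) = 0$)
$R{\left(Y \right)} = 3 Y$ ($R{\left(Y \right)} = \left(Y + 0\right) 3 = Y 3 = 3 Y$)
$- \frac{890429}{R{\left(a{\left(\left(-5\right) \left(-5\right) - 1 \right)} \right)}} = - \frac{890429}{3 \cdot 7} = - \frac{890429}{21}$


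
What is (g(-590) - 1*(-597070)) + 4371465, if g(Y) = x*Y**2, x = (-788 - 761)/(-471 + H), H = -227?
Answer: 2003622165/349 ≈ 5.7410e+6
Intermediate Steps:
x = 1549/698 (x = (-788 - 761)/(-471 - 227) = -1549/(-698) = -1549*(-1/698) = 1549/698 ≈ 2.2192)
g(Y) = 1549*Y**2/698
(g(-590) - 1*(-597070)) + 4371465 = ((1549/698)*(-590)**2 - 1*(-597070)) + 4371465 = ((1549/698)*348100 + 597070) + 4371465 = (269603450/349 + 597070) + 4371465 = 477980880/349 + 4371465 = 2003622165/349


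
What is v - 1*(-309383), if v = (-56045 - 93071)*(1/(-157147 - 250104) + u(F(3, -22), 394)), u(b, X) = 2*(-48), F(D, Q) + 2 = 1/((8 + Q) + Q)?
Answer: 5955850136385/407251 ≈ 1.4625e+7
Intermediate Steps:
F(D, Q) = -2 + 1/(8 + 2*Q) (F(D, Q) = -2 + 1/((8 + Q) + Q) = -2 + 1/(8 + 2*Q))
u(b, X) = -96
v = 5829853600252/407251 (v = (-56045 - 93071)*(1/(-157147 - 250104) - 96) = -149116*(1/(-407251) - 96) = -149116*(-1/407251 - 96) = -149116*(-39096097/407251) = 5829853600252/407251 ≈ 1.4315e+7)
v - 1*(-309383) = 5829853600252/407251 - 1*(-309383) = 5829853600252/407251 + 309383 = 5955850136385/407251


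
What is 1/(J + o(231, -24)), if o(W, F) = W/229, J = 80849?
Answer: 229/18514652 ≈ 1.2369e-5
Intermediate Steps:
o(W, F) = W/229 (o(W, F) = W*(1/229) = W/229)
1/(J + o(231, -24)) = 1/(80849 + (1/229)*231) = 1/(80849 + 231/229) = 1/(18514652/229) = 229/18514652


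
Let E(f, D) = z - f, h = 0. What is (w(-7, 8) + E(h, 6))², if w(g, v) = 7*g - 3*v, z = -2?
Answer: 5625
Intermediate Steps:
w(g, v) = -3*v + 7*g
E(f, D) = -2 - f
(w(-7, 8) + E(h, 6))² = ((-3*8 + 7*(-7)) + (-2 - 1*0))² = ((-24 - 49) + (-2 + 0))² = (-73 - 2)² = (-75)² = 5625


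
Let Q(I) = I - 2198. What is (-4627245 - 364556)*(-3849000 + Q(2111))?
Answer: 19213876335687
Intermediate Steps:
Q(I) = -2198 + I
(-4627245 - 364556)*(-3849000 + Q(2111)) = (-4627245 - 364556)*(-3849000 + (-2198 + 2111)) = -4991801*(-3849000 - 87) = -4991801*(-3849087) = 19213876335687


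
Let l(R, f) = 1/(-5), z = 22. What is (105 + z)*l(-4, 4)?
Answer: -127/5 ≈ -25.400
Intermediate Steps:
l(R, f) = -⅕
(105 + z)*l(-4, 4) = (105 + 22)*(-⅕) = 127*(-⅕) = -127/5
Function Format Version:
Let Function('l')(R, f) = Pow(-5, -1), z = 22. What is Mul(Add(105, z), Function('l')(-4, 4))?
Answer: Rational(-127, 5) ≈ -25.400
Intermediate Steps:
Function('l')(R, f) = Rational(-1, 5)
Mul(Add(105, z), Function('l')(-4, 4)) = Mul(Add(105, 22), Rational(-1, 5)) = Mul(127, Rational(-1, 5)) = Rational(-127, 5)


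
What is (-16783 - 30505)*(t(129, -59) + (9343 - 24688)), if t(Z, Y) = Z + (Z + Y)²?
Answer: 487823008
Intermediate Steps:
t(Z, Y) = Z + (Y + Z)²
(-16783 - 30505)*(t(129, -59) + (9343 - 24688)) = (-16783 - 30505)*((129 + (-59 + 129)²) + (9343 - 24688)) = -47288*((129 + 70²) - 15345) = -47288*((129 + 4900) - 15345) = -47288*(5029 - 15345) = -47288*(-10316) = 487823008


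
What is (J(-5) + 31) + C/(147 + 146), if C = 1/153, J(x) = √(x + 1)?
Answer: 1389700/44829 + 2*I ≈ 31.0 + 2.0*I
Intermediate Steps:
J(x) = √(1 + x)
C = 1/153 ≈ 0.0065359
(J(-5) + 31) + C/(147 + 146) = (√(1 - 5) + 31) + (1/153)/(147 + 146) = (√(-4) + 31) + (1/153)/293 = (2*I + 31) + (1/293)*(1/153) = (31 + 2*I) + 1/44829 = 1389700/44829 + 2*I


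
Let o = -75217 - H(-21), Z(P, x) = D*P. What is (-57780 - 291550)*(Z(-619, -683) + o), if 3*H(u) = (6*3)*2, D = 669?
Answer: 170941142200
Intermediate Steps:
H(u) = 12 (H(u) = ((6*3)*2)/3 = (18*2)/3 = (⅓)*36 = 12)
Z(P, x) = 669*P
o = -75229 (o = -75217 - 1*12 = -75217 - 12 = -75229)
(-57780 - 291550)*(Z(-619, -683) + o) = (-57780 - 291550)*(669*(-619) - 75229) = -349330*(-414111 - 75229) = -349330*(-489340) = 170941142200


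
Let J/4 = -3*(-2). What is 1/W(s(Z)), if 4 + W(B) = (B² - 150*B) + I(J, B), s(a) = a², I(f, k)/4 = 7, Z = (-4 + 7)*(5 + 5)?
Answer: 1/675024 ≈ 1.4814e-6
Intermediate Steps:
J = 24 (J = 4*(-3*(-2)) = 4*6 = 24)
Z = 30 (Z = 3*10 = 30)
I(f, k) = 28 (I(f, k) = 4*7 = 28)
W(B) = 24 + B² - 150*B (W(B) = -4 + ((B² - 150*B) + 28) = -4 + (28 + B² - 150*B) = 24 + B² - 150*B)
1/W(s(Z)) = 1/(24 + (30²)² - 150*30²) = 1/(24 + 900² - 150*900) = 1/(24 + 810000 - 135000) = 1/675024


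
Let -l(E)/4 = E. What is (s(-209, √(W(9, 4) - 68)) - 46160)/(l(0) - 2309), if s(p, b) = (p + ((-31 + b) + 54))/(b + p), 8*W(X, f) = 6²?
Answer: 4038414365/202012101 + 23*I*√254/202012101 ≈ 19.991 + 1.8145e-6*I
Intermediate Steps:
W(X, f) = 9/2 (W(X, f) = (⅛)*6² = (⅛)*36 = 9/2)
s(p, b) = (23 + b + p)/(b + p) (s(p, b) = (p + (23 + b))/(b + p) = (23 + b + p)/(b + p))
l(E) = -4*E
(s(-209, √(W(9, 4) - 68)) - 46160)/(l(0) - 2309) = ((23 + √(9/2 - 68) - 209)/(√(9/2 - 68) - 209) - 46160)/(-4*0 - 2309) = ((23 + √(-127/2) - 209)/(√(-127/2) - 209) - 46160)/(0 - 2309) = ((23 + I*√254/2 - 209)/(I*√254/2 - 209) - 46160)/(-2309) = ((-186 + I*√254/2)/(-209 + I*√254/2) - 46160)*(-1/2309) = (-46160 + (-186 + I*√254/2)/(-209 + I*√254/2))*(-1/2309) = 46160/2309 - (-186 + I*√254/2)/(2309*(-209 + I*√254/2))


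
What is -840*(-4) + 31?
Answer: 3391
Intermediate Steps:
-840*(-4) + 31 = -40*(-84) + 31 = 3360 + 31 = 3391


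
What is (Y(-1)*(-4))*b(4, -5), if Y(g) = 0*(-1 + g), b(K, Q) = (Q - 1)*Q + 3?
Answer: 0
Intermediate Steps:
b(K, Q) = 3 + Q*(-1 + Q) (b(K, Q) = (-1 + Q)*Q + 3 = Q*(-1 + Q) + 3 = 3 + Q*(-1 + Q))
Y(g) = 0
(Y(-1)*(-4))*b(4, -5) = (0*(-4))*(3 + (-5)² - 1*(-5)) = 0*(3 + 25 + 5) = 0*33 = 0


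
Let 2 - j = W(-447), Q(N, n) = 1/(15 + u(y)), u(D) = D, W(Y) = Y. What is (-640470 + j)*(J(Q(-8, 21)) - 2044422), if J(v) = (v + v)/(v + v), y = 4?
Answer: 1308472372841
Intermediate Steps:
Q(N, n) = 1/19 (Q(N, n) = 1/(15 + 4) = 1/19)
j = 449 (j = 2 - 1*(-447) = 2 + 447 = 449)
J(v) = 1 (J(v) = (2*v)/((2*v)) = (2*v)*(1/(2*v)) = 1)
(-640470 + j)*(J(Q(-8, 21)) - 2044422) = (-640470 + 449)*(1 - 2044422) = -640021*(-2044421) = 1308472372841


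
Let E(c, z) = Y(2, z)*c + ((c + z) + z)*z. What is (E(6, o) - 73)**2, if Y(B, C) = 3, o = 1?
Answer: 2209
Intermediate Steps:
E(c, z) = 3*c + z*(c + 2*z) (E(c, z) = 3*c + ((c + z) + z)*z = 3*c + (c + 2*z)*z = 3*c + z*(c + 2*z))
(E(6, o) - 73)**2 = ((2*1**2 + 3*6 + 6*1) - 73)**2 = ((2*1 + 18 + 6) - 73)**2 = ((2 + 18 + 6) - 73)**2 = (26 - 73)**2 = (-47)**2 = 2209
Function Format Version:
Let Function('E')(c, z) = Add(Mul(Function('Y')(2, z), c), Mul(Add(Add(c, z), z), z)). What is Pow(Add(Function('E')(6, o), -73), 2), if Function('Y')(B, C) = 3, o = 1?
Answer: 2209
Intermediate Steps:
Function('E')(c, z) = Add(Mul(3, c), Mul(z, Add(c, Mul(2, z)))) (Function('E')(c, z) = Add(Mul(3, c), Mul(Add(Add(c, z), z), z)) = Add(Mul(3, c), Mul(Add(c, Mul(2, z)), z)) = Add(Mul(3, c), Mul(z, Add(c, Mul(2, z)))))
Pow(Add(Function('E')(6, o), -73), 2) = Pow(Add(Add(Mul(2, Pow(1, 2)), Mul(3, 6), Mul(6, 1)), -73), 2) = Pow(Add(Add(Mul(2, 1), 18, 6), -73), 2) = Pow(Add(Add(2, 18, 6), -73), 2) = Pow(Add(26, -73), 2) = Pow(-47, 2) = 2209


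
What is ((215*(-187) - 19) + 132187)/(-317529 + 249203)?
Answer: -91963/68326 ≈ -1.3459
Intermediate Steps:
((215*(-187) - 19) + 132187)/(-317529 + 249203) = ((-40205 - 19) + 132187)/(-68326) = (-40224 + 132187)*(-1/68326) = 91963*(-1/68326) = -91963/68326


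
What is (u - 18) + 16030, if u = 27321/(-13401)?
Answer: 71516497/4467 ≈ 16010.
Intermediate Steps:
u = -9107/4467 (u = 27321*(-1/13401) = -9107/4467 ≈ -2.0387)
(u - 18) + 16030 = (-9107/4467 - 18) + 16030 = -89513/4467 + 16030 = 71516497/4467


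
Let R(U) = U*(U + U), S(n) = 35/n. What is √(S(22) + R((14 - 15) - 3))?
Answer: √16258/22 ≈ 5.7958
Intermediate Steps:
R(U) = 2*U² (R(U) = U*(2*U) = 2*U²)
√(S(22) + R((14 - 15) - 3)) = √(35/22 + 2*((14 - 15) - 3)²) = √(35*(1/22) + 2*(-1 - 3)²) = √(35/22 + 2*(-4)²) = √(35/22 + 2*16) = √(35/22 + 32) = √(739/22) = √16258/22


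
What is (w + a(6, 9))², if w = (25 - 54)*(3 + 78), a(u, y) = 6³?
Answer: 4549689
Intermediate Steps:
a(u, y) = 216
w = -2349 (w = -29*81 = -2349)
(w + a(6, 9))² = (-2349 + 216)² = (-2133)² = 4549689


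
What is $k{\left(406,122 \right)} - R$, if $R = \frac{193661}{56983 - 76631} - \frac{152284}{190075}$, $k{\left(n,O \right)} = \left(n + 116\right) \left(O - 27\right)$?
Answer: $\frac{185238298814607}{3734593600} \approx 49601.0$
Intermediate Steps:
$k{\left(n,O \right)} = \left(-27 + O\right) \left(116 + n\right)$ ($k{\left(n,O \right)} = \left(116 + n\right) \left(-27 + O\right) = \left(-27 + O\right) \left(116 + n\right)$)
$R = - \frac{39802190607}{3734593600}$ ($R = \frac{193661}{56983 - 76631} - \frac{152284}{190075} = \frac{193661}{-19648} - \frac{152284}{190075} = 193661 \left(- \frac{1}{19648}\right) - \frac{152284}{190075} = - \frac{193661}{19648} - \frac{152284}{190075} = - \frac{39802190607}{3734593600} \approx -10.658$)
$k{\left(406,122 \right)} - R = \left(-3132 - 10962 + 116 \cdot 122 + 122 \cdot 406\right) - - \frac{39802190607}{3734593600} = \left(-3132 - 10962 + 14152 + 49532\right) + \frac{39802190607}{3734593600} = 49590 + \frac{39802190607}{3734593600} = \frac{185238298814607}{3734593600}$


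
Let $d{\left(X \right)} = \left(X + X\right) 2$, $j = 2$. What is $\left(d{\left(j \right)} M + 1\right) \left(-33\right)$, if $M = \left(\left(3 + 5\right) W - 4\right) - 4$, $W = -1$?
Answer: $4191$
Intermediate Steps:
$d{\left(X \right)} = 4 X$ ($d{\left(X \right)} = 2 X 2 = 4 X$)
$M = -16$ ($M = \left(\left(3 + 5\right) \left(-1\right) - 4\right) - 4 = \left(8 \left(-1\right) - 4\right) - 4 = \left(-8 - 4\right) - 4 = -12 - 4 = -16$)
$\left(d{\left(j \right)} M + 1\right) \left(-33\right) = \left(4 \cdot 2 \left(-16\right) + 1\right) \left(-33\right) = \left(8 \left(-16\right) + 1\right) \left(-33\right) = \left(-128 + 1\right) \left(-33\right) = \left(-127\right) \left(-33\right) = 4191$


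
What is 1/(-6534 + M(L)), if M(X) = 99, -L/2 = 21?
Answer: -1/6435 ≈ -0.00015540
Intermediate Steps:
L = -42 (L = -2*21 = -42)
1/(-6534 + M(L)) = 1/(-6534 + 99) = 1/(-6435) = -1/6435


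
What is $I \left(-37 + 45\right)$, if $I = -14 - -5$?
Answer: $-72$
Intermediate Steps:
$I = -9$ ($I = -14 + 5 = -9$)
$I \left(-37 + 45\right) = - 9 \left(-37 + 45\right) = \left(-9\right) 8 = -72$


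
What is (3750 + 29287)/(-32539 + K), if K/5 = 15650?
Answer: 33037/45711 ≈ 0.72274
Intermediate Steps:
K = 78250 (K = 5*15650 = 78250)
(3750 + 29287)/(-32539 + K) = (3750 + 29287)/(-32539 + 78250) = 33037/45711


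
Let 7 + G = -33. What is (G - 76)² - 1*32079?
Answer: -18623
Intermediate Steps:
G = -40 (G = -7 - 33 = -40)
(G - 76)² - 1*32079 = (-40 - 76)² - 1*32079 = (-116)² - 32079 = 13456 - 32079 = -18623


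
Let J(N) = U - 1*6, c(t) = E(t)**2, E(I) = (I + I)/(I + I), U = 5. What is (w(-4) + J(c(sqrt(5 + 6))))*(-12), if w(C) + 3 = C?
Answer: 96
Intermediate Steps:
E(I) = 1 (E(I) = (2*I)/((2*I)) = (2*I)*(1/(2*I)) = 1)
w(C) = -3 + C
c(t) = 1 (c(t) = 1**2 = 1)
J(N) = -1 (J(N) = 5 - 1*6 = 5 - 6 = -1)
(w(-4) + J(c(sqrt(5 + 6))))*(-12) = ((-3 - 4) - 1)*(-12) = (-7 - 1)*(-12) = -8*(-12) = 96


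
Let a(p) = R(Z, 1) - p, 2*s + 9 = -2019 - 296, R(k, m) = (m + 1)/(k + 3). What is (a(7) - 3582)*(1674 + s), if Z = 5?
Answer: -1837440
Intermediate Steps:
R(k, m) = (1 + m)/(3 + k)
s = -1162 (s = -9/2 + (-2019 - 296)/2 = -9/2 + (½)*(-2315) = -9/2 - 2315/2 = -1162)
a(p) = ¼ - p (a(p) = (1 + 1)/(3 + 5) - p = 2/8 - p = (⅛)*2 - p = ¼ - p)
(a(7) - 3582)*(1674 + s) = ((¼ - 1*7) - 3582)*(1674 - 1162) = ((¼ - 7) - 3582)*512 = (-27/4 - 3582)*512 = -14355/4*512 = -1837440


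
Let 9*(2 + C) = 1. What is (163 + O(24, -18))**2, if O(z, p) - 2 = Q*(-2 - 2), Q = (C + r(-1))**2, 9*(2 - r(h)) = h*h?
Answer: 27225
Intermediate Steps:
C = -17/9 (C = -2 + (1/9)*1 = -2 + 1/9 = -17/9 ≈ -1.8889)
r(h) = 2 - h**2/9 (r(h) = 2 - h*h/9 = 2 - h**2/9)
Q = 0 (Q = (-17/9 + (2 - 1/9*(-1)**2))**2 = (-17/9 + (2 - 1/9*1))**2 = (-17/9 + (2 - 1/9))**2 = (-17/9 + 17/9)**2 = 0**2 = 0)
O(z, p) = 2 (O(z, p) = 2 + 0*(-2 - 2) = 2 + 0*(-4) = 2 + 0 = 2)
(163 + O(24, -18))**2 = (163 + 2)**2 = 165**2 = 27225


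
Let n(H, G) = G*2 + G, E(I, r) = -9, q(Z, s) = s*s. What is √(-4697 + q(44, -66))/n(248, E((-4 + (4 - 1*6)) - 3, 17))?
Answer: -I*√341/27 ≈ -0.68393*I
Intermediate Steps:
q(Z, s) = s²
n(H, G) = 3*G (n(H, G) = 2*G + G = 3*G)
√(-4697 + q(44, -66))/n(248, E((-4 + (4 - 1*6)) - 3, 17)) = √(-4697 + (-66)²)/((3*(-9))) = √(-4697 + 4356)/(-27) = √(-341)*(-1/27) = (I*√341)*(-1/27) = -I*√341/27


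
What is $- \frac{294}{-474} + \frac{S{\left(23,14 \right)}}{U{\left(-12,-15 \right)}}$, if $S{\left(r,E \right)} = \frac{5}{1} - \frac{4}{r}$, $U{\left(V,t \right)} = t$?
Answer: $\frac{2712}{9085} \approx 0.29851$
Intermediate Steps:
$S{\left(r,E \right)} = 5 - \frac{4}{r}$ ($S{\left(r,E \right)} = 5 \cdot 1 - \frac{4}{r} = 5 - \frac{4}{r}$)
$- \frac{294}{-474} + \frac{S{\left(23,14 \right)}}{U{\left(-12,-15 \right)}} = - \frac{294}{-474} + \frac{5 - \frac{4}{23}}{-15} = \left(-294\right) \left(- \frac{1}{474}\right) + \left(5 - \frac{4}{23}\right) \left(- \frac{1}{15}\right) = \frac{49}{79} + \left(5 - \frac{4}{23}\right) \left(- \frac{1}{15}\right) = \frac{49}{79} + \frac{111}{23} \left(- \frac{1}{15}\right) = \frac{49}{79} - \frac{37}{115} = \frac{2712}{9085}$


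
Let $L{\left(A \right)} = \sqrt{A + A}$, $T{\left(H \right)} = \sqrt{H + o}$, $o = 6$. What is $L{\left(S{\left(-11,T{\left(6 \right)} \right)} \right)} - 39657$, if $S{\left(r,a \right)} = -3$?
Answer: $-39657 + i \sqrt{6} \approx -39657.0 + 2.4495 i$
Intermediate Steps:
$T{\left(H \right)} = \sqrt{6 + H}$ ($T{\left(H \right)} = \sqrt{H + 6} = \sqrt{6 + H}$)
$L{\left(A \right)} = \sqrt{2} \sqrt{A}$ ($L{\left(A \right)} = \sqrt{2 A} = \sqrt{2} \sqrt{A}$)
$L{\left(S{\left(-11,T{\left(6 \right)} \right)} \right)} - 39657 = \sqrt{2} \sqrt{-3} - 39657 = \sqrt{2} i \sqrt{3} - 39657 = i \sqrt{6} - 39657 = -39657 + i \sqrt{6}$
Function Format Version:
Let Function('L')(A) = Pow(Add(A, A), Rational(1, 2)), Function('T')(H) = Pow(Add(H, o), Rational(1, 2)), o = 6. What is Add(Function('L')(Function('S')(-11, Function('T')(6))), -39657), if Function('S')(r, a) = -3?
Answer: Add(-39657, Mul(I, Pow(6, Rational(1, 2)))) ≈ Add(-39657., Mul(2.4495, I))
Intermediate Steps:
Function('T')(H) = Pow(Add(6, H), Rational(1, 2)) (Function('T')(H) = Pow(Add(H, 6), Rational(1, 2)) = Pow(Add(6, H), Rational(1, 2)))
Function('L')(A) = Mul(Pow(2, Rational(1, 2)), Pow(A, Rational(1, 2))) (Function('L')(A) = Pow(Mul(2, A), Rational(1, 2)) = Mul(Pow(2, Rational(1, 2)), Pow(A, Rational(1, 2))))
Add(Function('L')(Function('S')(-11, Function('T')(6))), -39657) = Add(Mul(Pow(2, Rational(1, 2)), Pow(-3, Rational(1, 2))), -39657) = Add(Mul(Pow(2, Rational(1, 2)), Mul(I, Pow(3, Rational(1, 2)))), -39657) = Add(Mul(I, Pow(6, Rational(1, 2))), -39657) = Add(-39657, Mul(I, Pow(6, Rational(1, 2))))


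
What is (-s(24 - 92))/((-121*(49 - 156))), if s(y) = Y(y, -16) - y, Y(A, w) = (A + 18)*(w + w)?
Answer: -1668/12947 ≈ -0.12883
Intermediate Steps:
Y(A, w) = 2*w*(18 + A) (Y(A, w) = (18 + A)*(2*w) = 2*w*(18 + A))
s(y) = -576 - 33*y (s(y) = 2*(-16)*(18 + y) - y = (-576 - 32*y) - y = -576 - 33*y)
(-s(24 - 92))/((-121*(49 - 156))) = (-(-576 - 33*(24 - 92)))/((-121*(49 - 156))) = (-(-576 - 33*(-68)))/((-121*(-107))) = -(-576 + 2244)/12947 = -1*1668*(1/12947) = -1668*1/12947 = -1668/12947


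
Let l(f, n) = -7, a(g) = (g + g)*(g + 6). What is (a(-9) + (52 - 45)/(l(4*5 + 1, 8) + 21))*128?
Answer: 6976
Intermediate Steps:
a(g) = 2*g*(6 + g) (a(g) = (2*g)*(6 + g) = 2*g*(6 + g))
(a(-9) + (52 - 45)/(l(4*5 + 1, 8) + 21))*128 = (2*(-9)*(6 - 9) + (52 - 45)/(-7 + 21))*128 = (2*(-9)*(-3) + 7/14)*128 = (54 + 7*(1/14))*128 = (54 + ½)*128 = (109/2)*128 = 6976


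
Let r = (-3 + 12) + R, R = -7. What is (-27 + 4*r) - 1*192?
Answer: -211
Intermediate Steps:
r = 2 (r = (-3 + 12) - 7 = 9 - 7 = 2)
(-27 + 4*r) - 1*192 = (-27 + 4*2) - 1*192 = (-27 + 8) - 192 = -19 - 192 = -211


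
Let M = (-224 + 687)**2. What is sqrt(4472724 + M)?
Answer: sqrt(4687093) ≈ 2165.0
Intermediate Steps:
M = 214369 (M = 463**2 = 214369)
sqrt(4472724 + M) = sqrt(4472724 + 214369) = sqrt(4687093)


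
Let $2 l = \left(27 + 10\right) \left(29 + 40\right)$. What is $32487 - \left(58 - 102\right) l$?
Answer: $88653$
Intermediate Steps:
$l = \frac{2553}{2}$ ($l = \frac{\left(27 + 10\right) \left(29 + 40\right)}{2} = \frac{37 \cdot 69}{2} = \frac{1}{2} \cdot 2553 = \frac{2553}{2} \approx 1276.5$)
$32487 - \left(58 - 102\right) l = 32487 - \left(58 - 102\right) \frac{2553}{2} = 32487 - \left(-44\right) \frac{2553}{2} = 32487 - -56166 = 32487 + 56166 = 88653$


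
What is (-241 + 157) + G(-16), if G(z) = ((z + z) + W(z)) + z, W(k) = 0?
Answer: -132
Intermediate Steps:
G(z) = 3*z (G(z) = ((z + z) + 0) + z = (2*z + 0) + z = 2*z + z = 3*z)
(-241 + 157) + G(-16) = (-241 + 157) + 3*(-16) = -84 - 48 = -132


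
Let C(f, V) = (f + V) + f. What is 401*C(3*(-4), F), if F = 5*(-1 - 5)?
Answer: -21654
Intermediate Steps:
F = -30 (F = 5*(-6) = -30)
C(f, V) = V + 2*f (C(f, V) = (V + f) + f = V + 2*f)
401*C(3*(-4), F) = 401*(-30 + 2*(3*(-4))) = 401*(-30 + 2*(-12)) = 401*(-30 - 24) = 401*(-54) = -21654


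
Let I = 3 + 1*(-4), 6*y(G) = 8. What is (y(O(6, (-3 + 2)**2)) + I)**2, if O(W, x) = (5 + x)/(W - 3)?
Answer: 1/9 ≈ 0.11111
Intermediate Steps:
O(W, x) = (5 + x)/(-3 + W)
y(G) = 4/3 (y(G) = (1/6)*8 = 4/3)
I = -1 (I = 3 - 4 = -1)
(y(O(6, (-3 + 2)**2)) + I)**2 = (4/3 - 1)**2 = (1/3)**2 = 1/9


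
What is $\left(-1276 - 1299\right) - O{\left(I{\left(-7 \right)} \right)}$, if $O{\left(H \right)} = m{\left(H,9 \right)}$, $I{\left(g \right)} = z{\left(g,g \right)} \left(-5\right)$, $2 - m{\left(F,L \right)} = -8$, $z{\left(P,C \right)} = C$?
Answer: $-2585$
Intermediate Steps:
$m{\left(F,L \right)} = 10$ ($m{\left(F,L \right)} = 2 - -8 = 2 + 8 = 10$)
$I{\left(g \right)} = - 5 g$ ($I{\left(g \right)} = g \left(-5\right) = - 5 g$)
$O{\left(H \right)} = 10$
$\left(-1276 - 1299\right) - O{\left(I{\left(-7 \right)} \right)} = \left(-1276 - 1299\right) - 10 = -2575 - 10 = -2585$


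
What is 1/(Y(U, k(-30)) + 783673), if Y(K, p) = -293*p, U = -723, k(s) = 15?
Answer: 1/779278 ≈ 1.2832e-6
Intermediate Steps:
1/(Y(U, k(-30)) + 783673) = 1/(-293*15 + 783673) = 1/(-4395 + 783673) = 1/779278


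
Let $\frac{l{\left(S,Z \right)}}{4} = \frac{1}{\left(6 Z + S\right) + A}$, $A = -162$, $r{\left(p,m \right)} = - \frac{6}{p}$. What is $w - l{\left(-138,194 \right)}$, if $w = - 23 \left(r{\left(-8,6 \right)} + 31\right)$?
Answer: $- \frac{157735}{216} \approx -730.25$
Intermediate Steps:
$l{\left(S,Z \right)} = \frac{4}{-162 + S + 6 Z}$ ($l{\left(S,Z \right)} = \frac{4}{\left(6 Z + S\right) - 162} = \frac{4}{\left(S + 6 Z\right) - 162} = \frac{4}{-162 + S + 6 Z}$)
$w = - \frac{2921}{4}$ ($w = - 23 \left(- \frac{6}{-8} + 31\right) = - 23 \left(\left(-6\right) \left(- \frac{1}{8}\right) + 31\right) = - 23 \left(\frac{3}{4} + 31\right) = \left(-23\right) \frac{127}{4} = - \frac{2921}{4} \approx -730.25$)
$w - l{\left(-138,194 \right)} = - \frac{2921}{4} - \frac{4}{-162 - 138 + 6 \cdot 194} = - \frac{2921}{4} - \frac{4}{-162 - 138 + 1164} = - \frac{2921}{4} - \frac{4}{864} = - \frac{2921}{4} - 4 \cdot \frac{1}{864} = - \frac{2921}{4} - \frac{1}{216} = - \frac{157735}{216}$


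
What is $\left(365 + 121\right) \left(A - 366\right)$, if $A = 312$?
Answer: $-26244$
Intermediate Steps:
$\left(365 + 121\right) \left(A - 366\right) = \left(365 + 121\right) \left(312 - 366\right) = 486 \left(-54\right) = -26244$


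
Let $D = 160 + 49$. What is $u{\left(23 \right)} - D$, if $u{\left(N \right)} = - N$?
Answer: $-232$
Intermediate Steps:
$D = 209$
$u{\left(23 \right)} - D = \left(-1\right) 23 - 209 = -23 - 209 = -232$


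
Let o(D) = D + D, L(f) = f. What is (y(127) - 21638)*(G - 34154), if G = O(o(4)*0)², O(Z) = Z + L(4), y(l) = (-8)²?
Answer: 736493212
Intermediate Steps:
y(l) = 64
o(D) = 2*D
O(Z) = 4 + Z (O(Z) = Z + 4 = 4 + Z)
G = 16 (G = (4 + (2*4)*0)² = (4 + 8*0)² = (4 + 0)² = 4² = 16)
(y(127) - 21638)*(G - 34154) = (64 - 21638)*(16 - 34154) = -21574*(-34138) = 736493212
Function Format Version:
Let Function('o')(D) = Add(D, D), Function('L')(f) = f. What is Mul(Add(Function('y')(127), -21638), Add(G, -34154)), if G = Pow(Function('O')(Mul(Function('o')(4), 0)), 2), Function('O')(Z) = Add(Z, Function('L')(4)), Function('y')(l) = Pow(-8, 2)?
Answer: 736493212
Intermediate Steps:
Function('y')(l) = 64
Function('o')(D) = Mul(2, D)
Function('O')(Z) = Add(4, Z) (Function('O')(Z) = Add(Z, 4) = Add(4, Z))
G = 16 (G = Pow(Add(4, Mul(Mul(2, 4), 0)), 2) = Pow(Add(4, Mul(8, 0)), 2) = Pow(Add(4, 0), 2) = Pow(4, 2) = 16)
Mul(Add(Function('y')(127), -21638), Add(G, -34154)) = Mul(Add(64, -21638), Add(16, -34154)) = Mul(-21574, -34138) = 736493212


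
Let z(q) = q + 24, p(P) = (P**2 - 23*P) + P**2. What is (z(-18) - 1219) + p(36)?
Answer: 551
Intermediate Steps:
p(P) = -23*P + 2*P**2
z(q) = 24 + q
(z(-18) - 1219) + p(36) = ((24 - 18) - 1219) + 36*(-23 + 2*36) = (6 - 1219) + 36*(-23 + 72) = -1213 + 36*49 = -1213 + 1764 = 551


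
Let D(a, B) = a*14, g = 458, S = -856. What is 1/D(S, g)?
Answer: -1/11984 ≈ -8.3445e-5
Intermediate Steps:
D(a, B) = 14*a
1/D(S, g) = 1/(14*(-856)) = 1/(-11984) = -1/11984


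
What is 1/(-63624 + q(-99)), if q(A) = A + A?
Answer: -1/63822 ≈ -1.5669e-5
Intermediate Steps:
q(A) = 2*A
1/(-63624 + q(-99)) = 1/(-63624 + 2*(-99)) = 1/(-63624 - 198) = 1/(-63822) = -1/63822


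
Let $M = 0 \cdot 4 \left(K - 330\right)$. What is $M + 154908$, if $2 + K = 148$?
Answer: $154908$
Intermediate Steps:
$K = 146$ ($K = -2 + 148 = 146$)
$M = 0$ ($M = 0 \cdot 4 \left(146 - 330\right) = 0 \left(-184\right) = 0$)
$M + 154908 = 0 + 154908 = 154908$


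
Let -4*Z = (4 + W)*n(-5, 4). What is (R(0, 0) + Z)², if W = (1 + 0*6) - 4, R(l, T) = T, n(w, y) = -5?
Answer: 25/16 ≈ 1.5625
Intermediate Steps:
W = -3 (W = (1 + 0) - 4 = 1 - 4 = -3)
Z = 5/4 (Z = -(4 - 3)*(-5)/4 = -(-5)/4 = -¼*(-5) = 5/4 ≈ 1.2500)
(R(0, 0) + Z)² = (0 + 5/4)² = (5/4)² = 25/16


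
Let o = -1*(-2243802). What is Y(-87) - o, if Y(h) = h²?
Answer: -2236233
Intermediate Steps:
o = 2243802
Y(-87) - o = (-87)² - 1*2243802 = 7569 - 2243802 = -2236233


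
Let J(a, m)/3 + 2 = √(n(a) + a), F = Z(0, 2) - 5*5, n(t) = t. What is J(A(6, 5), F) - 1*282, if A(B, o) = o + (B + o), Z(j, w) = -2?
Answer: -288 + 12*√2 ≈ -271.03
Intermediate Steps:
A(B, o) = B + 2*o
F = -27 (F = -2 - 5*5 = -2 - 25 = -27)
J(a, m) = -6 + 3*√2*√a (J(a, m) = -6 + 3*√(a + a) = -6 + 3*√(2*a) = -6 + 3*(√2*√a) = -6 + 3*√2*√a)
J(A(6, 5), F) - 1*282 = (-6 + 3*√2*√(6 + 2*5)) - 1*282 = (-6 + 3*√2*√(6 + 10)) - 282 = (-6 + 3*√2*√16) - 282 = (-6 + 3*√2*4) - 282 = (-6 + 12*√2) - 282 = -288 + 12*√2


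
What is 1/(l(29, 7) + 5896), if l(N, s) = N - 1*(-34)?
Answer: 1/5959 ≈ 0.00016781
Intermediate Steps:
l(N, s) = 34 + N (l(N, s) = N + 34 = 34 + N)
1/(l(29, 7) + 5896) = 1/((34 + 29) + 5896) = 1/(63 + 5896) = 1/5959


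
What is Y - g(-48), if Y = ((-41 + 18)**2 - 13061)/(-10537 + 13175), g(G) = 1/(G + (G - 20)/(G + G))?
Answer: -7080254/1497065 ≈ -4.7294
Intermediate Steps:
g(G) = 1/(G + (-20 + G)/(2*G)) (g(G) = 1/(G + (-20 + G)/((2*G))) = 1/(G + (-20 + G)*(1/(2*G))) = 1/(G + (-20 + G)/(2*G)))
Y = -6266/1319 (Y = ((-23)**2 - 13061)/2638 = (529 - 13061)*(1/2638) = -12532*1/2638 = -6266/1319 ≈ -4.7506)
Y - g(-48) = -6266/1319 - 2*(-48)/(-20 - 48 + 2*(-48)**2) = -6266/1319 - 2*(-48)/(-20 - 48 + 2*2304) = -6266/1319 - 2*(-48)/(-20 - 48 + 4608) = -6266/1319 - 2*(-48)/4540 = -6266/1319 - 1*(-24/1135) = -6266/1319 + 24/1135 = -7080254/1497065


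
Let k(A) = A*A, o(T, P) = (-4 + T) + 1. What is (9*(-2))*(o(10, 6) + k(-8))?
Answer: -1278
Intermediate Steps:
o(T, P) = -3 + T
k(A) = A²
(9*(-2))*(o(10, 6) + k(-8)) = (9*(-2))*((-3 + 10) + (-8)²) = -18*(7 + 64) = -18*71 = -1278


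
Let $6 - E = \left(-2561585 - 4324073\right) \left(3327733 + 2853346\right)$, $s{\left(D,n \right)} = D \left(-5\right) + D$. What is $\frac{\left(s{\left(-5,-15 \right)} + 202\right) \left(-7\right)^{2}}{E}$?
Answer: $\frac{5439}{21280398032494} \approx 2.5559 \cdot 10^{-10}$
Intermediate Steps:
$s{\left(D,n \right)} = - 4 D$ ($s{\left(D,n \right)} = - 5 D + D = - 4 D$)
$E = 42560796064988$ ($E = 6 - \left(-2561585 - 4324073\right) \left(3327733 + 2853346\right) = 6 - \left(-6885658\right) 6181079 = 6 - -42560796064982 = 6 + 42560796064982 = 42560796064988$)
$\frac{\left(s{\left(-5,-15 \right)} + 202\right) \left(-7\right)^{2}}{E} = \frac{\left(\left(-4\right) \left(-5\right) + 202\right) \left(-7\right)^{2}}{42560796064988} = \left(20 + 202\right) 49 \cdot \frac{1}{42560796064988} = 222 \cdot 49 \cdot \frac{1}{42560796064988} = 10878 \cdot \frac{1}{42560796064988} = \frac{5439}{21280398032494}$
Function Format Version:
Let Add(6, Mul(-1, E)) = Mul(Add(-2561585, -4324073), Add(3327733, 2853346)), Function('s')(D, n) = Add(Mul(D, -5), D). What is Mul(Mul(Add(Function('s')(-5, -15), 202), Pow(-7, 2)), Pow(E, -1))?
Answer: Rational(5439, 21280398032494) ≈ 2.5559e-10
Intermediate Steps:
Function('s')(D, n) = Mul(-4, D) (Function('s')(D, n) = Add(Mul(-5, D), D) = Mul(-4, D))
E = 42560796064988 (E = Add(6, Mul(-1, Mul(Add(-2561585, -4324073), Add(3327733, 2853346)))) = Add(6, Mul(-1, Mul(-6885658, 6181079))) = Add(6, Mul(-1, -42560796064982)) = Add(6, 42560796064982) = 42560796064988)
Mul(Mul(Add(Function('s')(-5, -15), 202), Pow(-7, 2)), Pow(E, -1)) = Mul(Mul(Add(Mul(-4, -5), 202), Pow(-7, 2)), Pow(42560796064988, -1)) = Mul(Mul(Add(20, 202), 49), Rational(1, 42560796064988)) = Mul(Mul(222, 49), Rational(1, 42560796064988)) = Mul(10878, Rational(1, 42560796064988)) = Rational(5439, 21280398032494)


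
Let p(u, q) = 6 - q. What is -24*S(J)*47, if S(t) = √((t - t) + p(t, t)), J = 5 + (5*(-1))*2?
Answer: -1128*√11 ≈ -3741.2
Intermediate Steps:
J = -5 (J = 5 - 5*2 = 5 - 10 = -5)
S(t) = √(6 - t) (S(t) = √((t - t) + (6 - t)) = √(0 + (6 - t)) = √(6 - t))
-24*S(J)*47 = -24*√(6 - 1*(-5))*47 = -24*√(6 + 5)*47 = -24*√11*47 = -1128*√11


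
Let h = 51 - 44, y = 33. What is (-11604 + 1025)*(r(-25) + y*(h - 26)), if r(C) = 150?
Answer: 5046183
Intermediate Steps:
h = 7
(-11604 + 1025)*(r(-25) + y*(h - 26)) = (-11604 + 1025)*(150 + 33*(7 - 26)) = -10579*(150 + 33*(-19)) = -10579*(150 - 627) = -10579*(-477) = 5046183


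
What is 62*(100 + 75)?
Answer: 10850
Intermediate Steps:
62*(100 + 75) = 62*175 = 10850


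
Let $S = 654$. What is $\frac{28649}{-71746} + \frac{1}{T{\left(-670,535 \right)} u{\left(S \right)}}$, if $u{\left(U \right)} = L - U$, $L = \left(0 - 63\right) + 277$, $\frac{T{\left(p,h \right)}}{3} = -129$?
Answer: $- \frac{2439139987}{6108454440} \approx -0.39931$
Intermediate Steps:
$T{\left(p,h \right)} = -387$ ($T{\left(p,h \right)} = 3 \left(-129\right) = -387$)
$L = 214$ ($L = \left(0 - 63\right) + 277 = -63 + 277 = 214$)
$u{\left(U \right)} = 214 - U$
$\frac{28649}{-71746} + \frac{1}{T{\left(-670,535 \right)} u{\left(S \right)}} = \frac{28649}{-71746} + \frac{1}{\left(-387\right) \left(214 - 654\right)} = 28649 \left(- \frac{1}{71746}\right) - \frac{1}{387 \left(214 - 654\right)} = - \frac{28649}{71746} - \frac{1}{387 \left(-440\right)} = - \frac{28649}{71746} - - \frac{1}{170280} = - \frac{28649}{71746} + \frac{1}{170280} = - \frac{2439139987}{6108454440}$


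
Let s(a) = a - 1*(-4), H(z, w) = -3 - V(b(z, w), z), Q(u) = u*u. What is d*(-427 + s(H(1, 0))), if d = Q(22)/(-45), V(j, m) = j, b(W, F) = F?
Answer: 68728/15 ≈ 4581.9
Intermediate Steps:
Q(u) = u²
d = -484/45 (d = 22²/(-45) = 484*(-1/45) = -484/45 ≈ -10.756)
H(z, w) = -3 - w
s(a) = 4 + a (s(a) = a + 4 = 4 + a)
d*(-427 + s(H(1, 0))) = -484*(-427 + (4 + (-3 - 1*0)))/45 = -484*(-427 + (4 + (-3 + 0)))/45 = -484*(-427 + (4 - 3))/45 = -484*(-427 + 1)/45 = -484/45*(-426) = 68728/15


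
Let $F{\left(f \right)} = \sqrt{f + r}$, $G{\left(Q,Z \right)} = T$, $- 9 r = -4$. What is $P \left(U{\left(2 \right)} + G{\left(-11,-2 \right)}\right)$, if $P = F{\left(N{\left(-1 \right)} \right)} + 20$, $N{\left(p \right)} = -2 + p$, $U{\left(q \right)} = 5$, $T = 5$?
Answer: $200 + \frac{10 i \sqrt{23}}{3} \approx 200.0 + 15.986 i$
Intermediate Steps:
$r = \frac{4}{9}$ ($r = \left(- \frac{1}{9}\right) \left(-4\right) = \frac{4}{9} \approx 0.44444$)
$G{\left(Q,Z \right)} = 5$
$F{\left(f \right)} = \sqrt{\frac{4}{9} + f}$ ($F{\left(f \right)} = \sqrt{f + \frac{4}{9}} = \sqrt{\frac{4}{9} + f}$)
$P = 20 + \frac{i \sqrt{23}}{3}$ ($P = \frac{\sqrt{4 + 9 \left(-2 - 1\right)}}{3} + 20 = \frac{\sqrt{4 + 9 \left(-3\right)}}{3} + 20 = \frac{\sqrt{4 - 27}}{3} + 20 = \frac{\sqrt{-23}}{3} + 20 = \frac{i \sqrt{23}}{3} + 20 = 20 + \frac{i \sqrt{23}}{3} \approx 20.0 + 1.5986 i$)
$P \left(U{\left(2 \right)} + G{\left(-11,-2 \right)}\right) = \left(20 + \frac{i \sqrt{23}}{3}\right) \left(5 + 5\right) = \left(20 + \frac{i \sqrt{23}}{3}\right) 10 = 200 + \frac{10 i \sqrt{23}}{3}$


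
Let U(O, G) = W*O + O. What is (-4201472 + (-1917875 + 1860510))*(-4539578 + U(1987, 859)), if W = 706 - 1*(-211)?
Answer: 11564922979544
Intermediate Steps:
W = 917 (W = 706 + 211 = 917)
U(O, G) = 918*O (U(O, G) = 917*O + O = 918*O)
(-4201472 + (-1917875 + 1860510))*(-4539578 + U(1987, 859)) = (-4201472 + (-1917875 + 1860510))*(-4539578 + 918*1987) = (-4201472 - 57365)*(-4539578 + 1824066) = -4258837*(-2715512) = 11564922979544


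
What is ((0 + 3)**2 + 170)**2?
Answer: 32041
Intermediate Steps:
((0 + 3)**2 + 170)**2 = (3**2 + 170)**2 = (9 + 170)**2 = 179**2 = 32041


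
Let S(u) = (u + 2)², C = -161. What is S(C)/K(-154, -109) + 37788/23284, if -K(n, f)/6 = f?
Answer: 51113013/1268978 ≈ 40.279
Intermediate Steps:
K(n, f) = -6*f
S(u) = (2 + u)²
S(C)/K(-154, -109) + 37788/23284 = (2 - 161)²/((-6*(-109))) + 37788/23284 = (-159)²/654 + 37788*(1/23284) = 25281*(1/654) + 9447/5821 = 8427/218 + 9447/5821 = 51113013/1268978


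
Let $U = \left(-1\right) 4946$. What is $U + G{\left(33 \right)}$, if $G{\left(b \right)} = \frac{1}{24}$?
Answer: $- \frac{118703}{24} \approx -4946.0$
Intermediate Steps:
$G{\left(b \right)} = \frac{1}{24}$
$U = -4946$
$U + G{\left(33 \right)} = -4946 + \frac{1}{24} = - \frac{118703}{24}$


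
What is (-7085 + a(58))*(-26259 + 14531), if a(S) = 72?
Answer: 82248464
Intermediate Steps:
(-7085 + a(58))*(-26259 + 14531) = (-7085 + 72)*(-26259 + 14531) = -7013*(-11728) = 82248464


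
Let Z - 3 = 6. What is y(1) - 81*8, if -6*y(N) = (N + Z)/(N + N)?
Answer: -3893/6 ≈ -648.83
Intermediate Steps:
Z = 9 (Z = 3 + 6 = 9)
y(N) = -(9 + N)/(12*N) (y(N) = -(N + 9)/(6*(N + N)) = -(9 + N)/(6*(2*N)) = -(9 + N)*1/(2*N)/6 = -(9 + N)/(12*N))
y(1) - 81*8 = (1/12)*(-9 - 1*1)/1 - 81*8 = (1/12)*1*(-9 - 1) - 648 = (1/12)*1*(-10) - 648 = -5/6 - 648 = -3893/6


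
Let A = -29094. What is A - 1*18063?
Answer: -47157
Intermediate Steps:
A - 1*18063 = -29094 - 1*18063 = -29094 - 18063 = -47157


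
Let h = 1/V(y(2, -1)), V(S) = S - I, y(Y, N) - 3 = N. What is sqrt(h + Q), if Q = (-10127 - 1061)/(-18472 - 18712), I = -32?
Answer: sqrt(515549769)/39508 ≈ 0.57471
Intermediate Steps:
y(Y, N) = 3 + N
V(S) = 32 + S (V(S) = S - 1*(-32) = S + 32 = 32 + S)
Q = 2797/9296 (Q = -11188/(-37184) = -11188*(-1/37184) = 2797/9296 ≈ 0.30088)
h = 1/34 (h = 1/(32 + (3 - 1)) = 1/(32 + 2) = 1/34 ≈ 0.029412)
sqrt(h + Q) = sqrt(1/34 + 2797/9296) = sqrt(52197/158032) = sqrt(515549769)/39508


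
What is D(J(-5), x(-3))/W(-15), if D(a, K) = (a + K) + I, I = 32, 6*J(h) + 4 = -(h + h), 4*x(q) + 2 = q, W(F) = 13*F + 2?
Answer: -127/772 ≈ -0.16451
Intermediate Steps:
W(F) = 2 + 13*F
x(q) = -1/2 + q/4
J(h) = -2/3 - h/3 (J(h) = -2/3 + (-(h + h))/6 = -2/3 + (-2*h)/6 = -2/3 - h/3)
D(a, K) = 32 + K + a (D(a, K) = (a + K) + 32 = (K + a) + 32 = 32 + K + a)
D(J(-5), x(-3))/W(-15) = (32 + (-1/2 + (1/4)*(-3)) + (-2/3 - 1/3*(-5)))/(2 + 13*(-15)) = (32 + (-1/2 - 3/4) + (-2/3 + 5/3))/(2 - 195) = (32 - 5/4 + 1)/(-193) = (127/4)*(-1/193) = -127/772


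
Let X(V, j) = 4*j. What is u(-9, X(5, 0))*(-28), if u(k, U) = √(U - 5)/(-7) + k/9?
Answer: 28 + 4*I*√5 ≈ 28.0 + 8.9443*I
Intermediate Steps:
u(k, U) = -√(-5 + U)/7 + k/9 (u(k, U) = √(-5 + U)*(-⅐) + k*(⅑) = -√(-5 + U)/7 + k/9)
u(-9, X(5, 0))*(-28) = (-√(-5 + 4*0)/7 + (⅑)*(-9))*(-28) = (-√(-5 + 0)/7 - 1)*(-28) = (-I*√5/7 - 1)*(-28) = (-1 - I*√5/7)*(-28) = 28 + 4*I*√5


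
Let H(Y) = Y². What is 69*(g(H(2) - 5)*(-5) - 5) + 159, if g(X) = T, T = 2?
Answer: -876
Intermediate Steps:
g(X) = 2
69*(g(H(2) - 5)*(-5) - 5) + 159 = 69*(2*(-5) - 5) + 159 = 69*(-10 - 5) + 159 = 69*(-15) + 159 = -1035 + 159 = -876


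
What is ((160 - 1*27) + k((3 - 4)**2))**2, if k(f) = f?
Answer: 17956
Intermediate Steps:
((160 - 1*27) + k((3 - 4)**2))**2 = ((160 - 1*27) + (3 - 4)**2)**2 = ((160 - 27) + (-1)**2)**2 = (133 + 1)**2 = 134**2 = 17956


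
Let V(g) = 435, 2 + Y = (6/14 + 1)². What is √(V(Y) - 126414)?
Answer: 7*I*√2571 ≈ 354.94*I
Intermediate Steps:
Y = 2/49 (Y = -2 + (6/14 + 1)² = -2 + (6*(1/14) + 1)² = -2 + (3/7 + 1)² = -2 + (10/7)² = -2 + 100/49 = 2/49 ≈ 0.040816)
√(V(Y) - 126414) = √(435 - 126414) = √(-125979) = 7*I*√2571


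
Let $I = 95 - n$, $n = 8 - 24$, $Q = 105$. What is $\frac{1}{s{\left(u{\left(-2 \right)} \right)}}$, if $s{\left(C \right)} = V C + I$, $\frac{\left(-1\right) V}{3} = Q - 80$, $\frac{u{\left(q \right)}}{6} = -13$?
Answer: $\frac{1}{5961} \approx 0.00016776$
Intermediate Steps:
$u{\left(q \right)} = -78$ ($u{\left(q \right)} = 6 \left(-13\right) = -78$)
$n = -16$
$V = -75$ ($V = - 3 \left(105 - 80\right) = \left(-3\right) 25 = -75$)
$I = 111$ ($I = 95 - -16 = 95 + 16 = 111$)
$s{\left(C \right)} = 111 - 75 C$ ($s{\left(C \right)} = - 75 C + 111 = 111 - 75 C$)
$\frac{1}{s{\left(u{\left(-2 \right)} \right)}} = \frac{1}{111 - -5850} = \frac{1}{111 + 5850} = \frac{1}{5961}$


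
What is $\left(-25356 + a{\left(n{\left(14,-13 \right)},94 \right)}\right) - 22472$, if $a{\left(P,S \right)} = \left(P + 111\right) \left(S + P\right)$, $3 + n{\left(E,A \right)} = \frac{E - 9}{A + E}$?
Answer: $-36980$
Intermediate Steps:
$n{\left(E,A \right)} = -3 + \frac{-9 + E}{A + E}$ ($n{\left(E,A \right)} = -3 + \frac{E - 9}{A + E} = -3 + \frac{-9 + E}{A + E}$)
$a{\left(P,S \right)} = \left(111 + P\right) \left(P + S\right)$
$\left(-25356 + a{\left(n{\left(14,-13 \right)},94 \right)}\right) - 22472 = \left(-25356 + \left(\left(\frac{-9 - -39 - 28}{-13 + 14}\right)^{2} + 111 \frac{-9 - -39 - 28}{-13 + 14} + 111 \cdot 94 + \frac{-9 - -39 - 28}{-13 + 14} \cdot 94\right)\right) - 22472 = \left(-25356 + \left(\left(\frac{-9 + 39 - 28}{1}\right)^{2} + 111 \frac{-9 + 39 - 28}{1} + 10434 + \frac{-9 + 39 - 28}{1} \cdot 94\right)\right) - 22472 = \left(-25356 + \left(\left(1 \cdot 2\right)^{2} + 111 \cdot 1 \cdot 2 + 10434 + 1 \cdot 2 \cdot 94\right)\right) - 22472 = \left(-25356 + \left(2^{2} + 111 \cdot 2 + 10434 + 2 \cdot 94\right)\right) - 22472 = \left(-25356 + \left(4 + 222 + 10434 + 188\right)\right) - 22472 = \left(-25356 + 10848\right) - 22472 = -14508 - 22472 = -36980$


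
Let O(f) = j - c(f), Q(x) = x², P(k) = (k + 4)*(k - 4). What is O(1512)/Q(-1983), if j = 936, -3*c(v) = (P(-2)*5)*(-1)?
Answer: 956/3932289 ≈ 0.00024312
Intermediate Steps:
P(k) = (-4 + k)*(4 + k) (P(k) = (4 + k)*(-4 + k) = (-4 + k)*(4 + k))
c(v) = -20 (c(v) = -(-16 + (-2)²)*5*(-1)/3 = -(-16 + 4)*5*(-1)/3 = -(-12*5)*(-1)/3 = -(-20)*(-1) = -⅓*60 = -20)
O(f) = 956 (O(f) = 936 - 1*(-20) = 936 + 20 = 956)
O(1512)/Q(-1983) = 956/((-1983)²) = 956/3932289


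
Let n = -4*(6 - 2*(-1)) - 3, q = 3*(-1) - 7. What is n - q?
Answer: -25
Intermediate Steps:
q = -10 (q = -3 - 7 = -10)
n = -35 (n = -4*(6 + 2) - 3 = -4*8 - 3 = -32 - 3 = -35)
n - q = -35 - 1*(-10) = -35 + 10 = -25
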